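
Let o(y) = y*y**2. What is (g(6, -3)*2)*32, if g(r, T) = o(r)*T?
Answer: -41472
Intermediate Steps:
o(y) = y**3
g(r, T) = T*r**3 (g(r, T) = r**3*T = T*r**3)
(g(6, -3)*2)*32 = (-3*6**3*2)*32 = (-3*216*2)*32 = -648*2*32 = -1296*32 = -41472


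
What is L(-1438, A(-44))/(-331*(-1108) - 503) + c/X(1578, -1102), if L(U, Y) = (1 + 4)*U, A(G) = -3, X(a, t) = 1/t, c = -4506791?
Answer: 363789963221380/73249 ≈ 4.9665e+9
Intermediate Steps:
L(U, Y) = 5*U
L(-1438, A(-44))/(-331*(-1108) - 503) + c/X(1578, -1102) = (5*(-1438))/(-331*(-1108) - 503) - 4506791/(1/(-1102)) = -7190/(366748 - 503) - 4506791/(-1/1102) = -7190/366245 - 4506791*(-1102) = -7190*1/366245 + 4966483682 = -1438/73249 + 4966483682 = 363789963221380/73249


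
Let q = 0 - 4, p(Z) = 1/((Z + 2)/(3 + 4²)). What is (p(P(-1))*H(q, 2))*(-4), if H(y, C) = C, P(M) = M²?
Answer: -152/3 ≈ -50.667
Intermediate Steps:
p(Z) = 1/(2/19 + Z/19) (p(Z) = 1/((2 + Z)/(3 + 16)) = 1/((2 + Z)/19) = 1/((2 + Z)*(1/19)) = 1/(2/19 + Z/19))
q = -4
(p(P(-1))*H(q, 2))*(-4) = ((19/(2 + (-1)²))*2)*(-4) = ((19/(2 + 1))*2)*(-4) = ((19/3)*2)*(-4) = (38/3)*(-4) = -152/3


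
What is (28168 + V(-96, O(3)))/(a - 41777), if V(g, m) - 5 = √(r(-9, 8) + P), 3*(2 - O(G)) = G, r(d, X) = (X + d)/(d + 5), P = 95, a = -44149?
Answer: -9391/28642 - √381/171852 ≈ -0.32799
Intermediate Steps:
r(d, X) = (X + d)/(5 + d)
O(G) = 2 - G/3
V(g, m) = 5 + √381/2 (V(g, m) = 5 + √((8 - 9)/(5 - 9) + 95) = 5 + √(-1/(-4) + 95) = 5 + √(-¼*(-1) + 95) = 5 + √(¼ + 95) = 5 + √(381/4) = 5 + √381/2)
(28168 + V(-96, O(3)))/(a - 41777) = (28168 + (5 + √381/2))/(-44149 - 41777) = (28173 + √381/2)/(-85926) = (28173 + √381/2)*(-1/85926) = -9391/28642 - √381/171852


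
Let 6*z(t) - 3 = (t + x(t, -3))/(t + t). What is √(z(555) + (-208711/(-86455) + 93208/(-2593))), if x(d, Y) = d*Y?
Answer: 2*I*√3753939152579133255/672533445 ≈ 5.7618*I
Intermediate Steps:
x(d, Y) = Y*d
z(t) = ⅓ (z(t) = ½ + ((t - 3*t)/(t + t))/6 = ½ + ((-2*t)/((2*t)))/6 = ½ + ((-2*t)*(1/(2*t)))/6 = ½ + (⅙)*(-1) = ½ - ⅙ = ⅓)
√(z(555) + (-208711/(-86455) + 93208/(-2593))) = √(⅓ + (-208711/(-86455) + 93208/(-2593))) = √(⅓ + (-208711*(-1/86455) + 93208*(-1/2593))) = √(⅓ + (208711/86455 - 93208/2593)) = √(⅓ - 7517110017/224177815) = √(-22327152236/672533445) = 2*I*√3753939152579133255/672533445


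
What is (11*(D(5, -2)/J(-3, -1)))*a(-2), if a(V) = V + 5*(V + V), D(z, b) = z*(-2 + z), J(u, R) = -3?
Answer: 1210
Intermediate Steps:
a(V) = 11*V (a(V) = V + 5*(2*V) = V + 10*V = 11*V)
(11*(D(5, -2)/J(-3, -1)))*a(-2) = (11*((5*(-2 + 5))/(-3)))*(11*(-2)) = (11*((5*3)*(-1/3)))*(-22) = (11*(15*(-1/3)))*(-22) = (11*(-5))*(-22) = -55*(-22) = 1210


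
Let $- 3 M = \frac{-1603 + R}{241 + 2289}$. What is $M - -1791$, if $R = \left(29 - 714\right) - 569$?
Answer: $\frac{13596547}{7590} \approx 1791.4$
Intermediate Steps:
$R = -1254$ ($R = -685 - 569 = -1254$)
$M = \frac{2857}{7590}$ ($M = - \frac{\left(-1603 - 1254\right) \frac{1}{241 + 2289}}{3} = - \frac{\left(-2857\right) \frac{1}{2530}}{3} = \left(- \frac{1}{3}\right) \left(- \frac{2857}{2530}\right) = \frac{2857}{7590} \approx 0.37642$)
$M - -1791 = \frac{2857}{7590} - -1791 = \frac{2857}{7590} + 1791 = \frac{13596547}{7590}$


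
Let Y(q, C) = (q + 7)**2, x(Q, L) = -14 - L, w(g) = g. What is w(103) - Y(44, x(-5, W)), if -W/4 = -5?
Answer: -2498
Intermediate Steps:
W = 20 (W = -4*(-5) = 20)
Y(q, C) = (7 + q)**2
w(103) - Y(44, x(-5, W)) = 103 - (7 + 44)**2 = 103 - 1*51**2 = 103 - 1*2601 = 103 - 2601 = -2498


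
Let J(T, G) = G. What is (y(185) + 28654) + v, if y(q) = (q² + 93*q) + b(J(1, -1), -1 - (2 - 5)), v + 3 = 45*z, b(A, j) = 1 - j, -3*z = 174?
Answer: 77470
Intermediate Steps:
z = -58 (z = -⅓*174 = -58)
v = -2613 (v = -3 + 45*(-58) = -3 - 2610 = -2613)
y(q) = -1 + q² + 93*q (y(q) = (q² + 93*q) + (1 - (-1 - (2 - 5))) = (q² + 93*q) + (1 - (-1 - 1*(-3))) = (q² + 93*q) + (1 - (-1 + 3)) = (q² + 93*q) + (1 - 1*2) = (q² + 93*q) + (1 - 2) = (q² + 93*q) - 1 = -1 + q² + 93*q)
(y(185) + 28654) + v = ((-1 + 185² + 93*185) + 28654) - 2613 = ((-1 + 34225 + 17205) + 28654) - 2613 = (51429 + 28654) - 2613 = 80083 - 2613 = 77470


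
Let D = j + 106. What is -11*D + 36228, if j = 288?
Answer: 31894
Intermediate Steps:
D = 394 (D = 288 + 106 = 394)
-11*D + 36228 = -11*394 + 36228 = -4334 + 36228 = 31894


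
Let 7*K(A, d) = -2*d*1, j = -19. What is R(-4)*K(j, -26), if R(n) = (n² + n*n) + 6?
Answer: 1976/7 ≈ 282.29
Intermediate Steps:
R(n) = 6 + 2*n² (R(n) = (n² + n²) + 6 = 2*n² + 6 = 6 + 2*n²)
K(A, d) = -2*d/7 (K(A, d) = (-2*d*1)/7 = (-2*d)/7 = -2*d/7)
R(-4)*K(j, -26) = (6 + 2*(-4)²)*(-2/7*(-26)) = (6 + 2*16)*(52/7) = (6 + 32)*(52/7) = 38*(52/7) = 1976/7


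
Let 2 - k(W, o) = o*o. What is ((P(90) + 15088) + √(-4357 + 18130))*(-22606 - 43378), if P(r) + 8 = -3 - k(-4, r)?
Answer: -1529179200 - 65984*√13773 ≈ -1.5369e+9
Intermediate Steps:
k(W, o) = 2 - o² (k(W, o) = 2 - o*o = 2 - o²)
P(r) = -13 + r² (P(r) = -8 + (-3 - (2 - r²)) = -8 + (-3 + (-2 + r²)) = -8 + (-5 + r²) = -13 + r²)
((P(90) + 15088) + √(-4357 + 18130))*(-22606 - 43378) = (((-13 + 90²) + 15088) + √(-4357 + 18130))*(-22606 - 43378) = (((-13 + 8100) + 15088) + √13773)*(-65984) = ((8087 + 15088) + √13773)*(-65984) = (23175 + √13773)*(-65984) = -1529179200 - 65984*√13773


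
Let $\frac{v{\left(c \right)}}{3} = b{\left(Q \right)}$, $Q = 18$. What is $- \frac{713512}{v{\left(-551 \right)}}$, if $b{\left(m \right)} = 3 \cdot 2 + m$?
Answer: $- \frac{89189}{9} \approx -9909.9$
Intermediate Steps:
$b{\left(m \right)} = 6 + m$
$v{\left(c \right)} = 72$ ($v{\left(c \right)} = 3 \left(6 + 18\right) = 3 \cdot 24 = 72$)
$- \frac{713512}{v{\left(-551 \right)}} = - \frac{713512}{72} = \left(-713512\right) \frac{1}{72} = - \frac{89189}{9}$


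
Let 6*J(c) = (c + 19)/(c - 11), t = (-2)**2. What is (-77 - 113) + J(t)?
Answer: -8003/42 ≈ -190.55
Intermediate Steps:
t = 4
J(c) = (19 + c)/(6*(-11 + c)) (J(c) = ((c + 19)/(c - 11))/6 = ((19 + c)/(-11 + c))/6 = (19 + c)/(6*(-11 + c)))
(-77 - 113) + J(t) = (-77 - 113) + (19 + 4)/(6*(-11 + 4)) = -190 + (1/6)*23/(-7) = -190 + (1/6)*(-1/7)*23 = -190 - 23/42 = -8003/42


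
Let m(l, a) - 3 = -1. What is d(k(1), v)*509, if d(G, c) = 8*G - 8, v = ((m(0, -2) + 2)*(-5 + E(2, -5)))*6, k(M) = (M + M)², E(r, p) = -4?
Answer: 12216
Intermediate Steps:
m(l, a) = 2 (m(l, a) = 3 - 1 = 2)
k(M) = 4*M² (k(M) = (2*M)² = 4*M²)
v = -216 (v = ((2 + 2)*(-5 - 4))*6 = (4*(-9))*6 = -36*6 = -216)
d(G, c) = -8 + 8*G
d(k(1), v)*509 = (-8 + 8*(4*1²))*509 = (-8 + 8*(4*1))*509 = (-8 + 8*4)*509 = (-8 + 32)*509 = 24*509 = 12216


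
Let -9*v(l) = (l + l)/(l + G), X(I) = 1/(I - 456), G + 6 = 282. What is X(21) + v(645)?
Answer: -63271/400635 ≈ -0.15793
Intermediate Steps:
G = 276 (G = -6 + 282 = 276)
X(I) = 1/(-456 + I)
v(l) = -2*l/(9*(276 + l)) (v(l) = -(l + l)/(9*(l + 276)) = -2*l/(9*(276 + l)))
X(21) + v(645) = 1/(-456 + 21) - 2*645/(2484 + 9*645) = 1/(-435) - 2*645/(2484 + 5805) = -1/435 - 2*645/8289 = -1/435 - 2*645*1/8289 = -1/435 - 430/2763 = -63271/400635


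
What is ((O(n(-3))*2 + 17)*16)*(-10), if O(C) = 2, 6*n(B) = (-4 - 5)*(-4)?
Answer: -3360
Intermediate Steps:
n(B) = 6 (n(B) = ((-4 - 5)*(-4))/6 = (-9*(-4))/6 = (⅙)*36 = 6)
((O(n(-3))*2 + 17)*16)*(-10) = ((2*2 + 17)*16)*(-10) = ((4 + 17)*16)*(-10) = (21*16)*(-10) = 336*(-10) = -3360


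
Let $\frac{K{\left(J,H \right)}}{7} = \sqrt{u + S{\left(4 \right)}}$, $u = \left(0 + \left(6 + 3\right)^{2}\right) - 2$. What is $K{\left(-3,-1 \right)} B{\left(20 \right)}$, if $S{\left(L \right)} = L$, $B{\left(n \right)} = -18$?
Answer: $- 126 \sqrt{83} \approx -1147.9$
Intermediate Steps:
$u = 79$ ($u = \left(0 + 9^{2}\right) - 2 = \left(0 + 81\right) - 2 = 81 - 2 = 79$)
$K{\left(J,H \right)} = 7 \sqrt{83}$ ($K{\left(J,H \right)} = 7 \sqrt{79 + 4} = 7 \sqrt{83}$)
$K{\left(-3,-1 \right)} B{\left(20 \right)} = 7 \sqrt{83} \left(-18\right) = - 126 \sqrt{83}$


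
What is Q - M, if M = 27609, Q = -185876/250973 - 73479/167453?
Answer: -1160350419199216/42026181769 ≈ -27610.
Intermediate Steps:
Q = -49566738895/42026181769 (Q = -185876*1/250973 - 73479*1/167453 = -185876/250973 - 73479/167453 = -49566738895/42026181769 ≈ -1.1794)
Q - M = -49566738895/42026181769 - 1*27609 = -49566738895/42026181769 - 27609 = -1160350419199216/42026181769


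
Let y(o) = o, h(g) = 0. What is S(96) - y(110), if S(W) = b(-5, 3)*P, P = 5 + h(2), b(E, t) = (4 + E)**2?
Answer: -105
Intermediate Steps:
P = 5 (P = 5 + 0 = 5)
S(W) = 5 (S(W) = (4 - 5)**2*5 = (-1)**2*5 = 1*5 = 5)
S(96) - y(110) = 5 - 1*110 = 5 - 110 = -105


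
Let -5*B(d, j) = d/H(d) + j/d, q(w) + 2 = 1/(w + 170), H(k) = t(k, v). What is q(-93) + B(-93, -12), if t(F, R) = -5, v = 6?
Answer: -342106/59675 ≈ -5.7328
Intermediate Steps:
H(k) = -5
q(w) = -2 + 1/(170 + w) (q(w) = -2 + 1/(w + 170) = -2 + 1/(170 + w))
B(d, j) = d/25 - j/(5*d) (B(d, j) = -(d/(-5) + j/d)/5 = -(d*(-⅕) + j/d)/5 = -(-d/5 + j/d)/5 = d/25 - j/(5*d))
q(-93) + B(-93, -12) = (-339 - 2*(-93))/(170 - 93) + ((1/25)*(-93) - ⅕*(-12)/(-93)) = (-339 + 186)/77 + (-93/25 - ⅕*(-12)*(-1/93)) = (1/77)*(-153) + (-93/25 - 4/155) = -153/77 - 2903/775 = -342106/59675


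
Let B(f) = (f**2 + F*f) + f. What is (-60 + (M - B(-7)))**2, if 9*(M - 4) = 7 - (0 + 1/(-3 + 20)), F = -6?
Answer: 453775204/23409 ≈ 19385.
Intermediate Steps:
B(f) = f**2 - 5*f (B(f) = (f**2 - 6*f) + f = f**2 - 5*f)
M = 730/153 (M = 4 + (7 - (0 + 1/(-3 + 20)))/9 = 4 + (7 - (0 + 1/17))/9 = 4 + (7 - 1*1/17)/9 = 4 + (7 - 1/17)/9 = 4 + (1/9)*(118/17) = 4 + 118/153 = 730/153 ≈ 4.7712)
(-60 + (M - B(-7)))**2 = (-60 + (730/153 - (-7)*(-5 - 7)))**2 = (-60 + (730/153 - (-7)*(-12)))**2 = (-60 + (730/153 - 1*84))**2 = (-60 + (730/153 - 84))**2 = (-60 - 12122/153)**2 = (-21302/153)**2 = 453775204/23409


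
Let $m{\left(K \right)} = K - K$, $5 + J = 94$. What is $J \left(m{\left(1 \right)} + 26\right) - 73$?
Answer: $2241$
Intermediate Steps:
$J = 89$ ($J = -5 + 94 = 89$)
$m{\left(K \right)} = 0$
$J \left(m{\left(1 \right)} + 26\right) - 73 = 89 \left(0 + 26\right) - 73 = 89 \cdot 26 - 73 = 2314 - 73 = 2241$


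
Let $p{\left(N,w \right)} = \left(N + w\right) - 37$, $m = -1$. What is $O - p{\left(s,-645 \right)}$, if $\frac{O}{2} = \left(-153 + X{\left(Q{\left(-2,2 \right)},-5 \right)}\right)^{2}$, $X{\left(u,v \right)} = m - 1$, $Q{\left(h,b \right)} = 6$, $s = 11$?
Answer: $48721$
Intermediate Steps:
$p{\left(N,w \right)} = -37 + N + w$
$X{\left(u,v \right)} = -2$ ($X{\left(u,v \right)} = -1 - 1 = -2$)
$O = 48050$ ($O = 2 \left(-153 - 2\right)^{2} = 2 \left(-155\right)^{2} = 2 \cdot 24025 = 48050$)
$O - p{\left(s,-645 \right)} = 48050 - \left(-37 + 11 - 645\right) = 48050 - -671 = 48050 + 671 = 48721$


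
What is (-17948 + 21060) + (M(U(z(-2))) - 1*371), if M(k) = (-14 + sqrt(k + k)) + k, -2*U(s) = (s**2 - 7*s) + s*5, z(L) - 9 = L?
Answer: 5419/2 + I*sqrt(35) ≈ 2709.5 + 5.9161*I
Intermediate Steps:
z(L) = 9 + L
U(s) = s - s**2/2 (U(s) = -((s**2 - 7*s) + s*5)/2 = -((s**2 - 7*s) + 5*s)/2 = -(s**2 - 2*s)/2 = s - s**2/2)
M(k) = -14 + k + sqrt(2)*sqrt(k) (M(k) = (-14 + sqrt(2*k)) + k = (-14 + sqrt(2)*sqrt(k)) + k = -14 + k + sqrt(2)*sqrt(k))
(-17948 + 21060) + (M(U(z(-2))) - 1*371) = (-17948 + 21060) + ((-14 + (9 - 2)*(2 - (9 - 2))/2 + sqrt(2)*sqrt((9 - 2)*(2 - (9 - 2))/2)) - 1*371) = 3112 + ((-14 + (1/2)*7*(2 - 1*7) + sqrt(2)*sqrt((1/2)*7*(2 - 1*7))) - 371) = 3112 + ((-14 + (1/2)*7*(2 - 7) + sqrt(2)*sqrt((1/2)*7*(2 - 7))) - 371) = 3112 + ((-14 + (1/2)*7*(-5) + sqrt(2)*sqrt((1/2)*7*(-5))) - 371) = 3112 + ((-14 - 35/2 + sqrt(2)*sqrt(-35/2)) - 371) = 3112 + ((-14 - 35/2 + sqrt(2)*(I*sqrt(70)/2)) - 371) = 3112 + ((-14 - 35/2 + I*sqrt(35)) - 371) = 3112 + ((-63/2 + I*sqrt(35)) - 371) = 3112 + (-805/2 + I*sqrt(35)) = 5419/2 + I*sqrt(35)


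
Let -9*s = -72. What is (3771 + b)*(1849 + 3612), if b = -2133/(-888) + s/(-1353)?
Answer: 8252662451843/400488 ≈ 2.0607e+7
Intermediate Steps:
s = 8 (s = -1/9*(-72) = 8)
b = 959615/400488 (b = -2133/(-888) + 8/(-1353) = -2133*(-1/888) + 8*(-1/1353) = 711/296 - 8/1353 = 959615/400488 ≈ 2.3961)
(3771 + b)*(1849 + 3612) = (3771 + 959615/400488)*(1849 + 3612) = (1511199863/400488)*5461 = 8252662451843/400488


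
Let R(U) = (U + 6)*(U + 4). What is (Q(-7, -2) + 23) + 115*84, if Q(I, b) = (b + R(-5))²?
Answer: 9692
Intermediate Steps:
R(U) = (4 + U)*(6 + U) (R(U) = (6 + U)*(4 + U) = (4 + U)*(6 + U))
Q(I, b) = (-1 + b)² (Q(I, b) = (b + (24 + (-5)² + 10*(-5)))² = (b + (24 + 25 - 50))² = (b - 1)² = (-1 + b)²)
(Q(-7, -2) + 23) + 115*84 = ((-1 - 2)² + 23) + 115*84 = ((-3)² + 23) + 9660 = (9 + 23) + 9660 = 32 + 9660 = 9692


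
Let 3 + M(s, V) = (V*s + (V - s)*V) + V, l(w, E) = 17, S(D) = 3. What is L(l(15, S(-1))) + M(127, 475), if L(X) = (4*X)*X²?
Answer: 245749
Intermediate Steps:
M(s, V) = -3 + V + V*s + V*(V - s) (M(s, V) = -3 + ((V*s + (V - s)*V) + V) = -3 + ((V*s + V*(V - s)) + V) = -3 + (V + V*s + V*(V - s)) = -3 + V + V*s + V*(V - s))
L(X) = 4*X³
L(l(15, S(-1))) + M(127, 475) = 4*17³ + (-3 + 475 + 475²) = 4*4913 + (-3 + 475 + 225625) = 19652 + 226097 = 245749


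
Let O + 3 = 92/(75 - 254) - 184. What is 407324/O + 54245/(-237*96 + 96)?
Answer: -1653692258801/760448640 ≈ -2174.6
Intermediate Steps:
O = -33565/179 (O = -3 + (92/(75 - 254) - 184) = -3 + (92/(-179) - 184) = -3 + (92*(-1/179) - 184) = -3 + (-92/179 - 184) = -3 - 33028/179 = -33565/179 ≈ -187.51)
407324/O + 54245/(-237*96 + 96) = 407324/(-33565/179) + 54245/(-237*96 + 96) = 407324*(-179/33565) + 54245/(-22752 + 96) = -72910996/33565 + 54245/(-22656) = -72910996/33565 + 54245*(-1/22656) = -72910996/33565 - 54245/22656 = -1653692258801/760448640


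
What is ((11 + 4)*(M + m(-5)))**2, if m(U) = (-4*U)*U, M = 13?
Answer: 1703025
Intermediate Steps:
m(U) = -4*U**2
((11 + 4)*(M + m(-5)))**2 = ((11 + 4)*(13 - 4*(-5)**2))**2 = (15*(13 - 4*25))**2 = (15*(13 - 100))**2 = (15*(-87))**2 = (-1305)**2 = 1703025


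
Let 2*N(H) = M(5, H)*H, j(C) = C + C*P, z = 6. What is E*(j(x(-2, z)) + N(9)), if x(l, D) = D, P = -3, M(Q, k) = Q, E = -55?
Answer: -1155/2 ≈ -577.50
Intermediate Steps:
j(C) = -2*C (j(C) = C + C*(-3) = C - 3*C = -2*C)
N(H) = 5*H/2 (N(H) = (5*H)/2 = 5*H/2)
E*(j(x(-2, z)) + N(9)) = -55*(-2*6 + (5/2)*9) = -55*(-12 + 45/2) = -55*21/2 = -1155/2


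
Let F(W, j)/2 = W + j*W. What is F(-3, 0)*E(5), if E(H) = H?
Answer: -30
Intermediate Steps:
F(W, j) = 2*W + 2*W*j (F(W, j) = 2*(W + j*W) = 2*(W + W*j) = 2*W + 2*W*j)
F(-3, 0)*E(5) = (2*(-3)*(1 + 0))*5 = (2*(-3)*1)*5 = -6*5 = -30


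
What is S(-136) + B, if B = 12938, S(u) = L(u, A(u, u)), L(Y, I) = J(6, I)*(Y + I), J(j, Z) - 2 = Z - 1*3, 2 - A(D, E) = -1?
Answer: 12672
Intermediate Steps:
A(D, E) = 3 (A(D, E) = 2 - 1*(-1) = 2 + 1 = 3)
J(j, Z) = -1 + Z (J(j, Z) = 2 + (Z - 1*3) = 2 + (Z - 3) = 2 + (-3 + Z) = -1 + Z)
L(Y, I) = (-1 + I)*(I + Y) (L(Y, I) = (-1 + I)*(Y + I) = (-1 + I)*(I + Y))
S(u) = 6 + 2*u (S(u) = (-1 + 3)*(3 + u) = 2*(3 + u) = 6 + 2*u)
S(-136) + B = (6 + 2*(-136)) + 12938 = (6 - 272) + 12938 = -266 + 12938 = 12672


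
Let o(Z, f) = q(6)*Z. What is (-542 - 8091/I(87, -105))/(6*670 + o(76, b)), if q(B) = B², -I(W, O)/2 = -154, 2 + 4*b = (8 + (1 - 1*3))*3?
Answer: -175027/2080848 ≈ -0.084113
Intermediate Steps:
b = 4 (b = -½ + ((8 + (1 - 1*3))*3)/4 = -½ + ((8 + (1 - 3))*3)/4 = -½ + ((8 - 2)*3)/4 = -½ + (6*3)/4 = -½ + (¼)*18 = -½ + 9/2 = 4)
I(W, O) = 308 (I(W, O) = -2*(-154) = 308)
o(Z, f) = 36*Z (o(Z, f) = 6²*Z = 36*Z)
(-542 - 8091/I(87, -105))/(6*670 + o(76, b)) = (-542 - 8091/308)/(6*670 + 36*76) = (-542 - 8091*1/308)/(4020 + 2736) = (-542 - 8091/308)/6756 = -175027/308*1/6756 = -175027/2080848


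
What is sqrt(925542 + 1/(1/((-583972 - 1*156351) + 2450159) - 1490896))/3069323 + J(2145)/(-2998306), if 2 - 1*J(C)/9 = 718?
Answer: 3222/1499153 + sqrt(6014502973565340457206150675570)/7824280294837731765 ≈ 0.0024627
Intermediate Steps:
J(C) = -6444 (J(C) = 18 - 9*718 = 18 - 6462 = -6444)
sqrt(925542 + 1/(1/((-583972 - 1*156351) + 2450159) - 1490896))/3069323 + J(2145)/(-2998306) = sqrt(925542 + 1/(1/((-583972 - 1*156351) + 2450159) - 1490896))/3069323 - 6444/(-2998306) = sqrt(925542 + 1/(1/((-583972 - 156351) + 2450159) - 1490896))*(1/3069323) - 6444*(-1/2998306) = sqrt(925542 + 1/(1/(-740323 + 2450159) - 1490896))*(1/3069323) + 3222/1499153 = sqrt(925542 + 1/(1/1709836 - 1490896))*(1/3069323) + 3222/1499153 = sqrt(925542 + 1/(-2549187653055/1709836))*(1/3069323) + 3222/1499153 = sqrt(925542 - 1709836/2549187653055)*(1/3069323) + 3222/1499153 = sqrt(2359380238782120974/2549187653055)*(1/3069323) + 3222/1499153 = (sqrt(6014502973565340457206150675570)/2549187653055)*(1/3069323) + 3222/1499153 = sqrt(6014502973565340457206150675570)/7824280294837731765 + 3222/1499153 = 3222/1499153 + sqrt(6014502973565340457206150675570)/7824280294837731765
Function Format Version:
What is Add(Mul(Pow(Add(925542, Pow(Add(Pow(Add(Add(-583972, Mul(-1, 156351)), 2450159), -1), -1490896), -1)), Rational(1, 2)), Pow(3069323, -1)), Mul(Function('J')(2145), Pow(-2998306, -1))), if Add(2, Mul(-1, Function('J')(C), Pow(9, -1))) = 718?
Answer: Add(Rational(3222, 1499153), Mul(Rational(1, 7824280294837731765), Pow(6014502973565340457206150675570, Rational(1, 2)))) ≈ 0.0024627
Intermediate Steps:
Function('J')(C) = -6444 (Function('J')(C) = Add(18, Mul(-9, 718)) = Add(18, -6462) = -6444)
Add(Mul(Pow(Add(925542, Pow(Add(Pow(Add(Add(-583972, Mul(-1, 156351)), 2450159), -1), -1490896), -1)), Rational(1, 2)), Pow(3069323, -1)), Mul(Function('J')(2145), Pow(-2998306, -1))) = Add(Mul(Pow(Add(925542, Pow(Add(Pow(Add(Add(-583972, Mul(-1, 156351)), 2450159), -1), -1490896), -1)), Rational(1, 2)), Pow(3069323, -1)), Mul(-6444, Pow(-2998306, -1))) = Add(Mul(Pow(Add(925542, Pow(Add(Pow(Add(Add(-583972, -156351), 2450159), -1), -1490896), -1)), Rational(1, 2)), Rational(1, 3069323)), Mul(-6444, Rational(-1, 2998306))) = Add(Mul(Pow(Add(925542, Pow(Add(Pow(Add(-740323, 2450159), -1), -1490896), -1)), Rational(1, 2)), Rational(1, 3069323)), Rational(3222, 1499153)) = Add(Mul(Pow(Add(925542, Pow(Add(Pow(1709836, -1), -1490896), -1)), Rational(1, 2)), Rational(1, 3069323)), Rational(3222, 1499153)) = Add(Mul(Pow(Add(925542, Pow(Add(Rational(1, 1709836), -1490896), -1)), Rational(1, 2)), Rational(1, 3069323)), Rational(3222, 1499153)) = Add(Mul(Pow(Add(925542, Pow(Rational(-2549187653055, 1709836), -1)), Rational(1, 2)), Rational(1, 3069323)), Rational(3222, 1499153)) = Add(Mul(Pow(Add(925542, Rational(-1709836, 2549187653055)), Rational(1, 2)), Rational(1, 3069323)), Rational(3222, 1499153)) = Add(Mul(Pow(Rational(2359380238782120974, 2549187653055), Rational(1, 2)), Rational(1, 3069323)), Rational(3222, 1499153)) = Add(Mul(Mul(Rational(1, 2549187653055), Pow(6014502973565340457206150675570, Rational(1, 2))), Rational(1, 3069323)), Rational(3222, 1499153)) = Add(Mul(Rational(1, 7824280294837731765), Pow(6014502973565340457206150675570, Rational(1, 2))), Rational(3222, 1499153)) = Add(Rational(3222, 1499153), Mul(Rational(1, 7824280294837731765), Pow(6014502973565340457206150675570, Rational(1, 2))))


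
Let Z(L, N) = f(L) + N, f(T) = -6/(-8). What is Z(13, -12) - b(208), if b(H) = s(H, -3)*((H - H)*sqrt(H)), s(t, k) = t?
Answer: -45/4 ≈ -11.250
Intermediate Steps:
f(T) = 3/4 (f(T) = -6*(-1/8) = 3/4)
b(H) = 0 (b(H) = H*((H - H)*sqrt(H)) = H*(0*sqrt(H)) = H*0 = 0)
Z(L, N) = 3/4 + N
Z(13, -12) - b(208) = (3/4 - 12) - 1*0 = -45/4 + 0 = -45/4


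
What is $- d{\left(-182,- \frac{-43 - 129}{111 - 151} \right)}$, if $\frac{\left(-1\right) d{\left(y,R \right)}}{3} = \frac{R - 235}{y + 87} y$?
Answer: $- \frac{653289}{475} \approx -1375.3$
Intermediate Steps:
$d{\left(y,R \right)} = - \frac{3 y \left(-235 + R\right)}{87 + y}$ ($d{\left(y,R \right)} = - 3 \frac{R - 235}{y + 87} y = - 3 \frac{-235 + R}{87 + y} y = - 3 \frac{y \left(-235 + R\right)}{87 + y} = - \frac{3 y \left(-235 + R\right)}{87 + y}$)
$- d{\left(-182,- \frac{-43 - 129}{111 - 151} \right)} = - \frac{3 \left(-182\right) \left(235 - - \frac{-43 - 129}{111 - 151}\right)}{87 - 182} = - \frac{3 \left(-182\right) \left(235 - - \frac{-172}{-40}\right)}{-95} = - \frac{3 \left(-182\right) \left(-1\right) \left(235 - - \frac{\left(-172\right) \left(-1\right)}{40}\right)}{95} = - \frac{3 \left(-182\right) \left(-1\right) \left(235 - \left(-1\right) \frac{43}{10}\right)}{95} = - \frac{3 \left(-182\right) \left(-1\right) \left(235 - - \frac{43}{10}\right)}{95} = - \frac{3 \left(-182\right) \left(-1\right) \left(235 + \frac{43}{10}\right)}{95} = - \frac{3 \left(-182\right) \left(-1\right) 2393}{95 \cdot 10} = \left(-1\right) \frac{653289}{475} = - \frac{653289}{475}$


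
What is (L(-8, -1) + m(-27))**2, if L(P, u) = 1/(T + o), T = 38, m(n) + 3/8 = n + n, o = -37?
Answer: 182329/64 ≈ 2848.9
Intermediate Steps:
m(n) = -3/8 + 2*n (m(n) = -3/8 + (n + n) = -3/8 + 2*n)
L(P, u) = 1 (L(P, u) = 1/(38 - 37) = 1/1 = 1)
(L(-8, -1) + m(-27))**2 = (1 + (-3/8 + 2*(-27)))**2 = (1 + (-3/8 - 54))**2 = (1 - 435/8)**2 = (-427/8)**2 = 182329/64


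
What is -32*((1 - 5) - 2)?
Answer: 192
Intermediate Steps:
-32*((1 - 5) - 2) = -32*(-4 - 2) = -32*(-6) = 192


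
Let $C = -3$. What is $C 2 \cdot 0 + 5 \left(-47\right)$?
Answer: $-235$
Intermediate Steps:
$C 2 \cdot 0 + 5 \left(-47\right) = \left(-3\right) 2 \cdot 0 + 5 \left(-47\right) = \left(-6\right) 0 - 235 = 0 - 235 = -235$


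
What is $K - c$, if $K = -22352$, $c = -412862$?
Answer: $390510$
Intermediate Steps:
$K - c = -22352 - -412862 = -22352 + 412862 = 390510$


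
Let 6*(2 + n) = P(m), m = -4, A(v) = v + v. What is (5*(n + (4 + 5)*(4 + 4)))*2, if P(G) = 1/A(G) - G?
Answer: 16955/24 ≈ 706.46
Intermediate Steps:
A(v) = 2*v
P(G) = 1/(2*G) - G
n = -65/48 (n = -2 + ((½)/(-4) - 1*(-4))/6 = -2 + ((½)*(-¼) + 4)/6 = -2 + (-⅛ + 4)/6 = -2 + (⅙)*(31/8) = -2 + 31/48 = -65/48 ≈ -1.3542)
(5*(n + (4 + 5)*(4 + 4)))*2 = (5*(-65/48 + (4 + 5)*(4 + 4)))*2 = (5*(-65/48 + 9*8))*2 = (5*(-65/48 + 72))*2 = (5*(3391/48))*2 = (16955/48)*2 = 16955/24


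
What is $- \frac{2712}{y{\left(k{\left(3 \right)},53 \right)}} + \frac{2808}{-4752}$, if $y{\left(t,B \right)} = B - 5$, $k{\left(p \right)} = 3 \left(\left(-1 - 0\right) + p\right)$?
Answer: $- \frac{628}{11} \approx -57.091$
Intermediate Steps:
$k{\left(p \right)} = -3 + 3 p$ ($k{\left(p \right)} = 3 \left(\left(-1 + 0\right) + p\right) = 3 \left(-1 + p\right) = -3 + 3 p$)
$y{\left(t,B \right)} = -5 + B$
$- \frac{2712}{y{\left(k{\left(3 \right)},53 \right)}} + \frac{2808}{-4752} = - \frac{2712}{-5 + 53} + \frac{2808}{-4752} = - \frac{2712}{48} + 2808 \left(- \frac{1}{4752}\right) = \left(-2712\right) \frac{1}{48} - \frac{13}{22} = - \frac{113}{2} - \frac{13}{22} = - \frac{628}{11}$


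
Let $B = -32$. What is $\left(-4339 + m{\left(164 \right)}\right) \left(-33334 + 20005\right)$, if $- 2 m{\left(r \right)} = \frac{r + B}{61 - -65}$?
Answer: $\frac{404890590}{7} \approx 5.7842 \cdot 10^{7}$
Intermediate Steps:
$m{\left(r \right)} = \frac{8}{63} - \frac{r}{252}$ ($m{\left(r \right)} = - \frac{\left(r - 32\right) \frac{1}{61 - -65}}{2} = - \frac{\left(-32 + r\right) \frac{1}{61 + 65}}{2} = - \frac{\left(-32 + r\right) \frac{1}{126}}{2} = - \frac{- \frac{16}{63} + \frac{r}{126}}{2} = \frac{8}{63} - \frac{r}{252}$)
$\left(-4339 + m{\left(164 \right)}\right) \left(-33334 + 20005\right) = \left(-4339 + \left(\frac{8}{63} - \frac{41}{63}\right)\right) \left(-33334 + 20005\right) = \left(-4339 + \left(\frac{8}{63} - \frac{41}{63}\right)\right) \left(-13329\right) = \left(-4339 - \frac{11}{21}\right) \left(-13329\right) = \left(- \frac{91130}{21}\right) \left(-13329\right) = \frac{404890590}{7}$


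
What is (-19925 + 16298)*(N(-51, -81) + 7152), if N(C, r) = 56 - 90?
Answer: -25816986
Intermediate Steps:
N(C, r) = -34
(-19925 + 16298)*(N(-51, -81) + 7152) = (-19925 + 16298)*(-34 + 7152) = -3627*7118 = -25816986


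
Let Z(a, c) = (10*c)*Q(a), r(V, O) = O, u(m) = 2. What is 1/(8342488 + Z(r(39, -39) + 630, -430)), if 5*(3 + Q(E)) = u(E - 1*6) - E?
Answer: 1/8861928 ≈ 1.1284e-7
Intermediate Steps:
Q(E) = -13/5 - E/5 (Q(E) = -3 + (2 - E)/5 = -3 + (⅖ - E/5) = -13/5 - E/5)
Z(a, c) = 10*c*(-13/5 - a/5) (Z(a, c) = (10*c)*(-13/5 - a/5) = 10*c*(-13/5 - a/5))
1/(8342488 + Z(r(39, -39) + 630, -430)) = 1/(8342488 - 2*(-430)*(13 + (-39 + 630))) = 1/(8342488 - 2*(-430)*(13 + 591)) = 1/(8342488 - 2*(-430)*604) = 1/(8342488 + 519440) = 1/8861928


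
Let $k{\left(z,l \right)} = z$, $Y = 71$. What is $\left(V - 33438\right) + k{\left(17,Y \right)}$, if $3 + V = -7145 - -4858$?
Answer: $-35711$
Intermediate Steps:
$V = -2290$ ($V = -3 - 2287 = -2290$)
$\left(V - 33438\right) + k{\left(17,Y \right)} = \left(-2290 - 33438\right) + 17 = -35728 + 17 = -35711$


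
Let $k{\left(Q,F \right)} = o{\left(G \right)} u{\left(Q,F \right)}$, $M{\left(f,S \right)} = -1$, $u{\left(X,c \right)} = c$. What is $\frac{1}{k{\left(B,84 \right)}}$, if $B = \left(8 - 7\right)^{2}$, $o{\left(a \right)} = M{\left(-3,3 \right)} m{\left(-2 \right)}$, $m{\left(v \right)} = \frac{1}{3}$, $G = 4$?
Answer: $- \frac{1}{28} \approx -0.035714$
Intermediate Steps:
$m{\left(v \right)} = \frac{1}{3}$
$o{\left(a \right)} = - \frac{1}{3}$ ($o{\left(a \right)} = \left(-1\right) \frac{1}{3} = - \frac{1}{3}$)
$B = 1$ ($B = 1^{2} = 1$)
$k{\left(Q,F \right)} = - \frac{F}{3}$
$\frac{1}{k{\left(B,84 \right)}} = \frac{1}{\left(- \frac{1}{3}\right) 84} = \frac{1}{-28} = - \frac{1}{28}$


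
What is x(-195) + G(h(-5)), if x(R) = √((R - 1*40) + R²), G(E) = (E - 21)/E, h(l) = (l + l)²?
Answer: 79/100 + √37790 ≈ 195.19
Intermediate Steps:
h(l) = 4*l² (h(l) = (2*l)² = 4*l²)
G(E) = (-21 + E)/E
x(R) = √(-40 + R + R²) (x(R) = √((R - 40) + R²) = √((-40 + R) + R²) = √(-40 + R + R²))
x(-195) + G(h(-5)) = √(-40 - 195 + (-195)²) + (-21 + 4*(-5)²)/((4*(-5)²)) = √(-40 - 195 + 38025) + (-21 + 4*25)/((4*25)) = √37790 + (-21 + 100)/100 = √37790 + (1/100)*79 = √37790 + 79/100 = 79/100 + √37790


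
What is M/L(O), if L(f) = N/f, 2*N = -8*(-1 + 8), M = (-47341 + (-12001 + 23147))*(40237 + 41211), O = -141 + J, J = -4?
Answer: -106865375550/7 ≈ -1.5266e+10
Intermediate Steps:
O = -145 (O = -141 - 4 = -145)
M = -2948010360 (M = (-47341 + 11146)*81448 = -36195*81448 = -2948010360)
N = -28 (N = (-8*(-1 + 8))/2 = (-8*7)/2 = (½)*(-56) = -28)
L(f) = -28/f
M/L(O) = -2948010360/((-28/(-145))) = -2948010360/((-28*(-1/145))) = -2948010360/28/145 = -2948010360*145/28 = -106865375550/7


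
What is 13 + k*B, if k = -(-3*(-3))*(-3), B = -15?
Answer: -392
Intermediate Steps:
k = 27 (k = -9*(-3) = -1*(-27) = 27)
13 + k*B = 13 + 27*(-15) = 13 - 405 = -392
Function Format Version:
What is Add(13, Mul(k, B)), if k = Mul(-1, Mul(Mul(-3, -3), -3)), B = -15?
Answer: -392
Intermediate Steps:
k = 27 (k = Mul(-1, Mul(9, -3)) = Mul(-1, -27) = 27)
Add(13, Mul(k, B)) = Add(13, Mul(27, -15)) = Add(13, -405) = -392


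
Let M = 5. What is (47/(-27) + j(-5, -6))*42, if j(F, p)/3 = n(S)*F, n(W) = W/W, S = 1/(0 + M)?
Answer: -6328/9 ≈ -703.11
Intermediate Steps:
S = ⅕ (S = 1/(0 + 5) = 1/5 = ⅕ ≈ 0.20000)
n(W) = 1
j(F, p) = 3*F (j(F, p) = 3*(1*F) = 3*F)
(47/(-27) + j(-5, -6))*42 = (47/(-27) + 3*(-5))*42 = (47*(-1/27) - 15)*42 = (-47/27 - 15)*42 = -452/27*42 = -6328/9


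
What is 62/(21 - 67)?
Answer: -31/23 ≈ -1.3478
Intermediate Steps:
62/(21 - 67) = 62/(-46) = 62*(-1/46) = -31/23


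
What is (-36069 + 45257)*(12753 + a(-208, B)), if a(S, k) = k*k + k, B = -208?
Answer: 512773092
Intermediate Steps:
a(S, k) = k + k² (a(S, k) = k² + k = k + k²)
(-36069 + 45257)*(12753 + a(-208, B)) = (-36069 + 45257)*(12753 - 208*(1 - 208)) = 9188*(12753 - 208*(-207)) = 9188*(12753 + 43056) = 9188*55809 = 512773092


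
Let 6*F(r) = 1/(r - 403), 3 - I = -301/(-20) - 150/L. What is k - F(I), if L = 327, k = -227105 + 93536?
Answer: -362162591873/2711427 ≈ -1.3357e+5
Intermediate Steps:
k = -133569
I = -25269/2180 (I = 3 - (-301/(-20) - 150/327) = 3 - (-301*(-1/20) - 150*1/327) = 3 - (301/20 - 50/109) = 3 - 1*31809/2180 = 3 - 31809/2180 = -25269/2180 ≈ -11.591)
F(r) = 1/(6*(-403 + r)) (F(r) = 1/(6*(r - 403)) = 1/(6*(-403 + r)))
k - F(I) = -133569 - 1/(6*(-403 - 25269/2180)) = -133569 - 1/(6*(-903809/2180)) = -133569 - (-2180)/(6*903809) = -133569 - 1*(-1090/2711427) = -133569 + 1090/2711427 = -362162591873/2711427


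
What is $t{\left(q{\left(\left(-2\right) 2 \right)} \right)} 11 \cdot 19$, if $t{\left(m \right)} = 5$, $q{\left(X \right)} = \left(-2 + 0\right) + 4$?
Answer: $1045$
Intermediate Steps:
$q{\left(X \right)} = 2$ ($q{\left(X \right)} = -2 + 4 = 2$)
$t{\left(q{\left(\left(-2\right) 2 \right)} \right)} 11 \cdot 19 = 5 \cdot 11 \cdot 19 = 55 \cdot 19 = 1045$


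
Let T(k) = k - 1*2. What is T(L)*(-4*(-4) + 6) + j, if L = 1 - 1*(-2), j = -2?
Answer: 20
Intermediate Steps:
L = 3 (L = 1 + 2 = 3)
T(k) = -2 + k (T(k) = k - 2 = -2 + k)
T(L)*(-4*(-4) + 6) + j = (-2 + 3)*(-4*(-4) + 6) - 2 = 1*(16 + 6) - 2 = 1*22 - 2 = 22 - 2 = 20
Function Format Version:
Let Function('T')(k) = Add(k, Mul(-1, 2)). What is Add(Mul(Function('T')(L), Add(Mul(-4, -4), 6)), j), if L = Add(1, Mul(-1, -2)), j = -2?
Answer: 20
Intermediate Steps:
L = 3 (L = Add(1, 2) = 3)
Function('T')(k) = Add(-2, k) (Function('T')(k) = Add(k, -2) = Add(-2, k))
Add(Mul(Function('T')(L), Add(Mul(-4, -4), 6)), j) = Add(Mul(Add(-2, 3), Add(Mul(-4, -4), 6)), -2) = Add(Mul(1, Add(16, 6)), -2) = Add(Mul(1, 22), -2) = Add(22, -2) = 20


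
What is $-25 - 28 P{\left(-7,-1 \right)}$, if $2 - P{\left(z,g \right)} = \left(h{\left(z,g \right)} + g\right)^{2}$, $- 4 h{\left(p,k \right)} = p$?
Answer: $- \frac{261}{4} \approx -65.25$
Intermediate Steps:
$h{\left(p,k \right)} = - \frac{p}{4}$
$P{\left(z,g \right)} = 2 - \left(g - \frac{z}{4}\right)^{2}$ ($P{\left(z,g \right)} = 2 - \left(- \frac{z}{4} + g\right)^{2} = 2 - \left(g - \frac{z}{4}\right)^{2}$)
$-25 - 28 P{\left(-7,-1 \right)} = -25 - 28 \left(2 - \frac{\left(\left(-1\right) \left(-7\right) + 4 \left(-1\right)\right)^{2}}{16}\right) = -25 - 28 \left(2 - \frac{\left(7 - 4\right)^{2}}{16}\right) = -25 - 28 \left(2 - \frac{3^{2}}{16}\right) = -25 - 28 \left(2 - \frac{9}{16}\right) = -25 - \frac{161}{4} = - \frac{261}{4}$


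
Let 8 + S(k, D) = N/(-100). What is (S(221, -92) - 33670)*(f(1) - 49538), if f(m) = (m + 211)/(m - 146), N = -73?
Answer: 12095565338197/7250 ≈ 1.6684e+9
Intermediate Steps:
S(k, D) = -727/100 (S(k, D) = -8 - 73/(-100) = -8 - 73*(-1/100) = -8 + 73/100 = -727/100)
f(m) = (211 + m)/(-146 + m)
(S(221, -92) - 33670)*(f(1) - 49538) = (-727/100 - 33670)*((211 + 1)/(-146 + 1) - 49538) = -3367727*(212/(-145) - 49538)/100 = -3367727*(-1/145*212 - 49538)/100 = -3367727*(-212/145 - 49538)/100 = -3367727/100*(-7183222/145) = 12095565338197/7250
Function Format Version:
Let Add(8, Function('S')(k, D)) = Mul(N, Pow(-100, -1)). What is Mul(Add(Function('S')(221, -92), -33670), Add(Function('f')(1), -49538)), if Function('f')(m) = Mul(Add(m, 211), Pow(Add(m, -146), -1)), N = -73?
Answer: Rational(12095565338197, 7250) ≈ 1.6684e+9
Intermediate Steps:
Function('S')(k, D) = Rational(-727, 100) (Function('S')(k, D) = Add(-8, Mul(-73, Pow(-100, -1))) = Add(-8, Mul(-73, Rational(-1, 100))) = Add(-8, Rational(73, 100)) = Rational(-727, 100))
Function('f')(m) = Mul(Pow(Add(-146, m), -1), Add(211, m)) (Function('f')(m) = Mul(Add(211, m), Pow(Add(-146, m), -1)) = Mul(Pow(Add(-146, m), -1), Add(211, m)))
Mul(Add(Function('S')(221, -92), -33670), Add(Function('f')(1), -49538)) = Mul(Add(Rational(-727, 100), -33670), Add(Mul(Pow(Add(-146, 1), -1), Add(211, 1)), -49538)) = Mul(Rational(-3367727, 100), Add(Mul(Pow(-145, -1), 212), -49538)) = Mul(Rational(-3367727, 100), Add(Mul(Rational(-1, 145), 212), -49538)) = Mul(Rational(-3367727, 100), Add(Rational(-212, 145), -49538)) = Mul(Rational(-3367727, 100), Rational(-7183222, 145)) = Rational(12095565338197, 7250)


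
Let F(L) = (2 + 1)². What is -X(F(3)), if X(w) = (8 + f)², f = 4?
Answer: -144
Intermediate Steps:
F(L) = 9 (F(L) = 3² = 9)
X(w) = 144 (X(w) = (8 + 4)² = 12² = 144)
-X(F(3)) = -1*144 = -144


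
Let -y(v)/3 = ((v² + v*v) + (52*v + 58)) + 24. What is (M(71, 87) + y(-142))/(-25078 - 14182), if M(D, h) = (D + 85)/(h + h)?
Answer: 718309/284635 ≈ 2.5236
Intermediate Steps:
M(D, h) = (85 + D)/(2*h) (M(D, h) = (85 + D)/((2*h)) = (85 + D)*(1/(2*h)) = (85 + D)/(2*h))
y(v) = -246 - 156*v - 6*v² (y(v) = -3*(((v² + v*v) + (52*v + 58)) + 24) = -3*(((v² + v²) + (58 + 52*v)) + 24) = -3*((2*v² + (58 + 52*v)) + 24) = -3*((58 + 2*v² + 52*v) + 24) = -3*(82 + 2*v² + 52*v) = -246 - 156*v - 6*v²)
(M(71, 87) + y(-142))/(-25078 - 14182) = ((½)*(85 + 71)/87 + (-246 - 156*(-142) - 6*(-142)²))/(-25078 - 14182) = ((½)*(1/87)*156 + (-246 + 22152 - 6*20164))/(-39260) = (26/29 + (-246 + 22152 - 120984))*(-1/39260) = (26/29 - 99078)*(-1/39260) = -2873236/29*(-1/39260) = 718309/284635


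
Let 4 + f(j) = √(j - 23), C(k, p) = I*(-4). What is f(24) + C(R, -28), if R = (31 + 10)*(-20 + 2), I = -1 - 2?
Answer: 9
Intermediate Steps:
I = -3
R = -738 (R = 41*(-18) = -738)
C(k, p) = 12 (C(k, p) = -3*(-4) = 12)
f(j) = -4 + √(-23 + j) (f(j) = -4 + √(j - 23) = -4 + √(-23 + j))
f(24) + C(R, -28) = (-4 + √(-23 + 24)) + 12 = (-4 + √1) + 12 = (-4 + 1) + 12 = -3 + 12 = 9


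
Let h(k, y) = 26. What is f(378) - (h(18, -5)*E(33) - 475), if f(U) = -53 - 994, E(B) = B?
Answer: -1430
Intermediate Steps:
f(U) = -1047
f(378) - (h(18, -5)*E(33) - 475) = -1047 - (26*33 - 475) = -1047 - (858 - 475) = -1047 - 1*383 = -1047 - 383 = -1430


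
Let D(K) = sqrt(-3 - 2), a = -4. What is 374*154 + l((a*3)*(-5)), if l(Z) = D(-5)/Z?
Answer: 57596 + I*sqrt(5)/60 ≈ 57596.0 + 0.037268*I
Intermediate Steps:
D(K) = I*sqrt(5) (D(K) = sqrt(-5) = I*sqrt(5))
l(Z) = I*sqrt(5)/Z (l(Z) = (I*sqrt(5))/Z = I*sqrt(5)/Z)
374*154 + l((a*3)*(-5)) = 374*154 + I*sqrt(5)/((-4*3*(-5))) = 57596 + I*sqrt(5)/((-12*(-5))) = 57596 + I*sqrt(5)/60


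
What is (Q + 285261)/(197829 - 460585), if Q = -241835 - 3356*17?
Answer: 6813/131378 ≈ 0.051858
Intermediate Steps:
Q = -298887 (Q = -241835 - 1*57052 = -241835 - 57052 = -298887)
(Q + 285261)/(197829 - 460585) = (-298887 + 285261)/(197829 - 460585) = -13626/(-262756) = -13626*(-1/262756) = 6813/131378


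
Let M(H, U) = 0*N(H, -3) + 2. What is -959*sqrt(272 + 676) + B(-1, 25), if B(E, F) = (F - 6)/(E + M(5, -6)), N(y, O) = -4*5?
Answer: 19 - 1918*sqrt(237) ≈ -29508.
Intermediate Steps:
N(y, O) = -20
M(H, U) = 2 (M(H, U) = 0*(-20) + 2 = 0 + 2 = 2)
B(E, F) = (-6 + F)/(2 + E) (B(E, F) = (F - 6)/(E + 2) = (-6 + F)/(2 + E))
-959*sqrt(272 + 676) + B(-1, 25) = -959*sqrt(272 + 676) + (-6 + 25)/(2 - 1) = -1918*sqrt(237) + 19/1 = -1918*sqrt(237) + 1*19 = -1918*sqrt(237) + 19 = 19 - 1918*sqrt(237)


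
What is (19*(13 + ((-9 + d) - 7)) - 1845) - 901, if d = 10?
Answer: -2613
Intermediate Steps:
(19*(13 + ((-9 + d) - 7)) - 1845) - 901 = (19*(13 + ((-9 + 10) - 7)) - 1845) - 901 = (19*(13 + (1 - 7)) - 1845) - 901 = (19*(13 - 6) - 1845) - 901 = (19*7 - 1845) - 901 = (133 - 1845) - 901 = -1712 - 901 = -2613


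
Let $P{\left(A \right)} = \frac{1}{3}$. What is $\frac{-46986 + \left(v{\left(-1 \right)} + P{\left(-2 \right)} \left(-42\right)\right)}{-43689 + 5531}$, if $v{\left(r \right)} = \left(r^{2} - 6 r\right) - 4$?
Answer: $\frac{46997}{38158} \approx 1.2316$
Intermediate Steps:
$v{\left(r \right)} = -4 + r^{2} - 6 r$
$P{\left(A \right)} = \frac{1}{3}$
$\frac{-46986 + \left(v{\left(-1 \right)} + P{\left(-2 \right)} \left(-42\right)\right)}{-43689 + 5531} = \frac{-46986 + \left(\left(-4 + \left(-1\right)^{2} - -6\right) + \frac{1}{3} \left(-42\right)\right)}{-43689 + 5531} = \frac{-46986 + \left(\left(-4 + 1 + 6\right) - 14\right)}{-38158} = \left(-46986 + \left(3 - 14\right)\right) \left(- \frac{1}{38158}\right) = \left(-46986 - 11\right) \left(- \frac{1}{38158}\right) = \left(-46997\right) \left(- \frac{1}{38158}\right) = \frac{46997}{38158}$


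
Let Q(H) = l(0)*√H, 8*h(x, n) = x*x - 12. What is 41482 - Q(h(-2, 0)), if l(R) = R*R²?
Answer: 41482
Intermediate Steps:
l(R) = R³
h(x, n) = -3/2 + x²/8 (h(x, n) = (x*x - 12)/8 = (x² - 12)/8 = (-12 + x²)/8 = -3/2 + x²/8)
Q(H) = 0 (Q(H) = 0³*√H = 0*√H = 0)
41482 - Q(h(-2, 0)) = 41482 - 1*0 = 41482 + 0 = 41482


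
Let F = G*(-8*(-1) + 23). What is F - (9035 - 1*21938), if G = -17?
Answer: 12376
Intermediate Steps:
F = -527 (F = -17*(-8*(-1) + 23) = -17*(8 + 23) = -17*31 = -527)
F - (9035 - 1*21938) = -527 - (9035 - 1*21938) = -527 - (9035 - 21938) = -527 - 1*(-12903) = -527 + 12903 = 12376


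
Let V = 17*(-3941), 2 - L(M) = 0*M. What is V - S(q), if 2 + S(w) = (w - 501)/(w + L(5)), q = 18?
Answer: -1339417/20 ≈ -66971.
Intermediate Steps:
L(M) = 2 (L(M) = 2 - 0*M = 2 - 1*0 = 2 + 0 = 2)
S(w) = -2 + (-501 + w)/(2 + w) (S(w) = -2 + (w - 501)/(w + 2) = -2 + (-501 + w)/(2 + w))
V = -66997
V - S(q) = -66997 - (-505 - 1*18)/(2 + 18) = -66997 - (-505 - 18)/20 = -66997 - (-523)/20 = -66997 - 1*(-523/20) = -66997 + 523/20 = -1339417/20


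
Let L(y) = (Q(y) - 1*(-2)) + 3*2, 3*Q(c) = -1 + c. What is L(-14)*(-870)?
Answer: -2610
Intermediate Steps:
Q(c) = -1/3 + c/3 (Q(c) = (-1 + c)/3 = -1/3 + c/3)
L(y) = 23/3 + y/3 (L(y) = ((-1/3 + y/3) - 1*(-2)) + 3*2 = ((-1/3 + y/3) + 2) + 6 = (5/3 + y/3) + 6 = 23/3 + y/3)
L(-14)*(-870) = (23/3 + (1/3)*(-14))*(-870) = (23/3 - 14/3)*(-870) = 3*(-870) = -2610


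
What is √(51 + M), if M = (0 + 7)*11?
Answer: 8*√2 ≈ 11.314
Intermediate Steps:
M = 77 (M = 7*11 = 77)
√(51 + M) = √(51 + 77) = √128 = 8*√2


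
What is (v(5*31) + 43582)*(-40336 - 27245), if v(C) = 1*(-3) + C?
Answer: -2955587454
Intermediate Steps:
v(C) = -3 + C
(v(5*31) + 43582)*(-40336 - 27245) = ((-3 + 5*31) + 43582)*(-40336 - 27245) = ((-3 + 155) + 43582)*(-67581) = (152 + 43582)*(-67581) = 43734*(-67581) = -2955587454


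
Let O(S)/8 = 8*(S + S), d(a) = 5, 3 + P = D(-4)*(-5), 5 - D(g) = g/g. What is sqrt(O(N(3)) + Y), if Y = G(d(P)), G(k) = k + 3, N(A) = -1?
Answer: 2*I*sqrt(30) ≈ 10.954*I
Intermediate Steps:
D(g) = 4 (D(g) = 5 - g/g = 5 - 1*1 = 5 - 1 = 4)
P = -23 (P = -3 + 4*(-5) = -3 - 20 = -23)
G(k) = 3 + k
Y = 8 (Y = 3 + 5 = 8)
O(S) = 128*S (O(S) = 8*(8*(S + S)) = 8*(8*(2*S)) = 8*(16*S) = 128*S)
sqrt(O(N(3)) + Y) = sqrt(128*(-1) + 8) = sqrt(-128 + 8) = sqrt(-120) = 2*I*sqrt(30)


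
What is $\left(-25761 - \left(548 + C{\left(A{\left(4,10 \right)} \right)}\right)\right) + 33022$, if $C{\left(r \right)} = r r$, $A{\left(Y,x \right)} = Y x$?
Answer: $5113$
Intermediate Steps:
$C{\left(r \right)} = r^{2}$
$\left(-25761 - \left(548 + C{\left(A{\left(4,10 \right)} \right)}\right)\right) + 33022 = \left(-25761 - \left(548 + \left(4 \cdot 10\right)^{2}\right)\right) + 33022 = \left(-25761 - 2148\right) + 33022 = -27909 + 33022 = 5113$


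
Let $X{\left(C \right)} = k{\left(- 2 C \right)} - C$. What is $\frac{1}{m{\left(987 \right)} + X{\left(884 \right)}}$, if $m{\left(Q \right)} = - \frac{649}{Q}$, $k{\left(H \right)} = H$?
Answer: $- \frac{987}{2618173} \approx -0.00037698$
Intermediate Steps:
$X{\left(C \right)} = - 3 C$ ($X{\left(C \right)} = - 2 C - C = - 3 C$)
$\frac{1}{m{\left(987 \right)} + X{\left(884 \right)}} = \frac{1}{- \frac{649}{987} - 2652} = \frac{1}{- \frac{2618173}{987}} = - \frac{987}{2618173}$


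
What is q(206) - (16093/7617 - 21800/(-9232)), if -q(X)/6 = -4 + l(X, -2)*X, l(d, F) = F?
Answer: 21900557281/8790018 ≈ 2491.5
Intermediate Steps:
q(X) = 24 + 12*X (q(X) = -6*(-4 - 2*X) = 24 + 12*X)
q(206) - (16093/7617 - 21800/(-9232)) = (24 + 12*206) - (16093/7617 - 21800/(-9232)) = (24 + 2472) - (16093*(1/7617) - 21800*(-1/9232)) = 2496 - (16093/7617 + 2725/1154) = 2496 - 1*39327647/8790018 = 2496 - 39327647/8790018 = 21900557281/8790018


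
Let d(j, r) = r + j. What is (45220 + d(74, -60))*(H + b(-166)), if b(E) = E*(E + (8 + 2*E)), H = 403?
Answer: 3697562862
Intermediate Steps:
d(j, r) = j + r
b(E) = E*(8 + 3*E)
(45220 + d(74, -60))*(H + b(-166)) = (45220 + (74 - 60))*(403 - 166*(8 + 3*(-166))) = (45220 + 14)*(403 - 166*(8 - 498)) = 45234*(403 - 166*(-490)) = 45234*(403 + 81340) = 45234*81743 = 3697562862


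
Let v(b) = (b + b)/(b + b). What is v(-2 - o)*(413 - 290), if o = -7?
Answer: 123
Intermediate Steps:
v(b) = 1 (v(b) = (2*b)/((2*b)) = (2*b)*(1/(2*b)) = 1)
v(-2 - o)*(413 - 290) = 1*(413 - 290) = 1*123 = 123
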